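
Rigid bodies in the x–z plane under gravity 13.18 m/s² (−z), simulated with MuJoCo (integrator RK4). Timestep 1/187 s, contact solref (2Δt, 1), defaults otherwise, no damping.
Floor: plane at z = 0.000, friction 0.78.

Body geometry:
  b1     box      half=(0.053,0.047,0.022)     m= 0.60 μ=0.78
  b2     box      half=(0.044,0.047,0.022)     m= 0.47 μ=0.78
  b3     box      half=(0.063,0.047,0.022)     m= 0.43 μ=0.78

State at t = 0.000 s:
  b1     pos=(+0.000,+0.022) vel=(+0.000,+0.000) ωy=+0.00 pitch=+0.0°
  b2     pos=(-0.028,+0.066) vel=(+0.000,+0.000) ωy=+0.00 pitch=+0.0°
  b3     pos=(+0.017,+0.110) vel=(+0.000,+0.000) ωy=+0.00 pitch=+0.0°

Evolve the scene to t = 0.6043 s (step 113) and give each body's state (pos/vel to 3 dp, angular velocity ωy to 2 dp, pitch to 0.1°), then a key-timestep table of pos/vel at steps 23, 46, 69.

State at t = 0.6043 s:
  b1     pos=(+0.000,+0.022) vel=(+0.000,+0.000) ωy=+0.00 pitch=+0.0°
  b2     pos=(-0.028,+0.066) vel=(-0.001,+0.000) ωy=+0.00 pitch=+0.0°
  b3     pos=(+0.068,+0.062) vel=(+0.000,+0.000) ωy=-0.01 pitch=+48.7°

Key-timestep trajectory:
   step    t(s)  b1.x    b1.z    b1.vx   b1.vz   b2.x    b2.z    b2.vx   b2.vz   b3.x    b3.z    b3.vx   b3.vz 
     23  0.1230   +0.000  +0.022  +0.000  +0.000   -0.028  +0.066  +0.000  +0.000   +0.019  +0.110  +0.028  -0.003
     46  0.2460   +0.000  +0.022  +0.000  +0.000   -0.028  +0.066  -0.001  +0.000   +0.026  +0.107  +0.117  -0.061
     69  0.3690   +0.000  +0.022  +0.000  +0.000   -0.028  +0.066  +0.000  +0.000   +0.053  +0.081  +0.291  -0.682


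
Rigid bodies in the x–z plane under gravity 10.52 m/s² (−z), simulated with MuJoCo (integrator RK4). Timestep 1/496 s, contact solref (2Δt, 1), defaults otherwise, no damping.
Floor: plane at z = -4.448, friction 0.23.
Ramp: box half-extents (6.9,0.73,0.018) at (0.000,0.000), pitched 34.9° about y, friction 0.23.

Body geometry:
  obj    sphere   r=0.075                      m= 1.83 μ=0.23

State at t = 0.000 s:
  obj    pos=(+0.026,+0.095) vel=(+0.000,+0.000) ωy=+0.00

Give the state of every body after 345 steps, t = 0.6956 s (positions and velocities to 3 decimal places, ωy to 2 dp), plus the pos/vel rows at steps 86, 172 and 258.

State at t = 0.6956 s:
  obj    pos=(+0.879,-0.500) vel=(+2.453,-1.711) ωy=+39.87

Key-timestep trajectory:
   step    t(s)  obj.x    obj.z    obj.vx   obj.vz 
     86  0.1734   +0.079  +0.058  +0.612  -0.427
    172  0.3468   +0.238  -0.053  +1.223  -0.853
    258  0.5202   +0.503  -0.238  +1.834  -1.280


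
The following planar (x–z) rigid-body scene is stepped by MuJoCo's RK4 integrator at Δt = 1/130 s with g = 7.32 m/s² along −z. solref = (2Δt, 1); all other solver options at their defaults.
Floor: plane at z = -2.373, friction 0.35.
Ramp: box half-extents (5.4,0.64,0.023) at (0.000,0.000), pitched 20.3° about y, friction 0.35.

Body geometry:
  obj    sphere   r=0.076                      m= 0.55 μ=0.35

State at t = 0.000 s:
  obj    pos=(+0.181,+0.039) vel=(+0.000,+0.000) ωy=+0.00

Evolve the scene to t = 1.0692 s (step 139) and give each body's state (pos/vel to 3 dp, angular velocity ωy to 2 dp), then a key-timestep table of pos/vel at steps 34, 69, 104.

State at t = 1.0692 s:
  obj    pos=(+1.154,-0.321) vel=(+1.819,-0.673) ωy=+25.51

Key-timestep trajectory:
   step    t(s)  obj.x    obj.z    obj.vx   obj.vz 
     34  0.2615   +0.239  +0.017  +0.445  -0.165
     69  0.5308   +0.421  -0.050  +0.903  -0.334
    104  0.8000   +0.725  -0.163  +1.361  -0.503


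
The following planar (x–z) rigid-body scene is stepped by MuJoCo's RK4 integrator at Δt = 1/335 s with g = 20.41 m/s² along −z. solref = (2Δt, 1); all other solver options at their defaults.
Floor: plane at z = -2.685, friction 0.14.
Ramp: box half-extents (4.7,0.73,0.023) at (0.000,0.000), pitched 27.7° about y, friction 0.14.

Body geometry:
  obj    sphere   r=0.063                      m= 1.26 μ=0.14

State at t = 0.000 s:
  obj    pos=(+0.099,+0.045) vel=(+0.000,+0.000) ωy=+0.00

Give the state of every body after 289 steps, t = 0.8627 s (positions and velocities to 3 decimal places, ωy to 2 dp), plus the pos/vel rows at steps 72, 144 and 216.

State at t = 0.8627 s:
  obj    pos=(+2.392,-1.159) vel=(+5.315,-2.789) ωy=+86.57

Key-timestep trajectory:
   step    t(s)  obj.x    obj.z    obj.vx   obj.vz 
     72  0.2149   +0.241  -0.030  +1.327  -0.689
    144  0.4299   +0.668  -0.254  +2.651  -1.385
    216  0.6448   +1.380  -0.627  +3.974  -2.082


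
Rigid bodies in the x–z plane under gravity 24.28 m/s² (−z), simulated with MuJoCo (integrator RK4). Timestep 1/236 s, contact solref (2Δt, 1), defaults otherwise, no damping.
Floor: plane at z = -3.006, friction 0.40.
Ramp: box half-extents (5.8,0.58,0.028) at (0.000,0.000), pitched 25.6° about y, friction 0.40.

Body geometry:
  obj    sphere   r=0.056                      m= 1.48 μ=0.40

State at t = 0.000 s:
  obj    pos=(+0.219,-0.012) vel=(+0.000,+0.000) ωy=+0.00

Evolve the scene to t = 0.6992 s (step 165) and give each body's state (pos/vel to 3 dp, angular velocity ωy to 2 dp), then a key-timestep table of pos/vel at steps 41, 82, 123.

State at t = 0.6992 s:
  obj    pos=(+1.871,-0.803) vel=(+4.725,-2.264) ωy=+93.54

Key-timestep trajectory:
   step    t(s)  obj.x    obj.z    obj.vx   obj.vz 
     41  0.1737   +0.321  -0.061  +1.174  -0.563
     82  0.3475   +0.627  -0.207  +2.348  -1.125
    123  0.5212   +1.137  -0.452  +3.522  -1.688


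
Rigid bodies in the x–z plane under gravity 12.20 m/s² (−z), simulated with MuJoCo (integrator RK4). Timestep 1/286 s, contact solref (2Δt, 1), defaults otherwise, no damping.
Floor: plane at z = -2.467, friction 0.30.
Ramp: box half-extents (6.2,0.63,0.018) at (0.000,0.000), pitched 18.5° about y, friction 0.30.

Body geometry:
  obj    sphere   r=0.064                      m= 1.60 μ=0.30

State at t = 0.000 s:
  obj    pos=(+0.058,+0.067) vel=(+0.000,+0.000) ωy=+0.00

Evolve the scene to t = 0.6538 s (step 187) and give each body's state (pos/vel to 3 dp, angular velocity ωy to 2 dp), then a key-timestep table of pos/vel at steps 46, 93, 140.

State at t = 0.6538 s:
  obj    pos=(+0.619,-0.121) vel=(+1.715,-0.574) ωy=+28.24

Key-timestep trajectory:
   step    t(s)  obj.x    obj.z    obj.vx   obj.vz 
     46  0.1608   +0.092  +0.056  +0.422  -0.141
     93  0.3252   +0.197  +0.021  +0.853  -0.285
    140  0.4895   +0.372  -0.038  +1.284  -0.430


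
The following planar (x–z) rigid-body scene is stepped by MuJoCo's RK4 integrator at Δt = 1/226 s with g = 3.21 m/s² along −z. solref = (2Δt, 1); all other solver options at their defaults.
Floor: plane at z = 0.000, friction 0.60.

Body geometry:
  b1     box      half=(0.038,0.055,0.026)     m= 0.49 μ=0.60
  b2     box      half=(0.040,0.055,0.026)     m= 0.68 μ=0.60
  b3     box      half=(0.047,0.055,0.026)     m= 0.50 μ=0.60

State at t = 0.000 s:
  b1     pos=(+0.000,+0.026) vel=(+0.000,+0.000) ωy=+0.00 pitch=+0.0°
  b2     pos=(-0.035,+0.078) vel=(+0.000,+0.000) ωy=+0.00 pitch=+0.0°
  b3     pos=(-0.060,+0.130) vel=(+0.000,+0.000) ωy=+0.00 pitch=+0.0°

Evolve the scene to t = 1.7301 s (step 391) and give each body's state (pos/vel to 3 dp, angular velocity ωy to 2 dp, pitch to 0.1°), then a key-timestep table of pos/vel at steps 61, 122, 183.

State at t = 1.7301 s:
  b1     pos=(+0.000,+0.026) vel=(+0.000,+0.000) ωy=+0.00 pitch=+0.0°
  b2     pos=(-0.072,+0.040) vel=(+0.000,+0.000) ωy=+0.00 pitch=-90.0°
  b3     pos=(-0.223,+0.026) vel=(+0.000,+0.000) ωy=+0.00 pitch=+180.0°

Key-timestep trajectory:
   step    t(s)  b1.x    b1.z    b1.vx   b1.vz   b2.x    b2.z    b2.vx   b2.vz   b3.x    b3.z    b3.vx   b3.vz 
     61  0.2699   +0.000  +0.026  +0.000  +0.000   -0.042  +0.078  -0.065  -0.011   -0.081  +0.121  -0.173  -0.107
    122  0.5398   +0.000  +0.026  +0.000  +0.000   -0.073  +0.040  -0.107  +0.098   -0.147  +0.049  -0.315  -0.112
    183  0.8097   +0.000  +0.026  +0.000  +0.000   -0.074  +0.041  +0.112  -0.068   -0.201  +0.047  -0.225  -0.124


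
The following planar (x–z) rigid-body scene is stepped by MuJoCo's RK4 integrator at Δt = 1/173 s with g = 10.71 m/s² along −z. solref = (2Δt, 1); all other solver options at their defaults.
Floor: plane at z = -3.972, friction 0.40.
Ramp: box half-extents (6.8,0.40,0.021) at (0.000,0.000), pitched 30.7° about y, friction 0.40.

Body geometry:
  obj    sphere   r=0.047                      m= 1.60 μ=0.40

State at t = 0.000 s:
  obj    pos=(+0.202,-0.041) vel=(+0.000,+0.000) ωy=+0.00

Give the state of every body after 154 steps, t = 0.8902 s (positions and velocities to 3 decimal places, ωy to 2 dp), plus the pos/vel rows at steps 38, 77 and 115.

State at t = 0.8902 s:
  obj    pos=(+1.533,-0.831) vel=(+2.989,-1.775) ωy=+73.96

Key-timestep trajectory:
   step    t(s)  obj.x    obj.z    obj.vx   obj.vz 
     38  0.2197   +0.283  -0.089  +0.738  -0.438
     77  0.4451   +0.535  -0.238  +1.495  -0.888
    115  0.6647   +0.944  -0.482  +2.232  -1.326


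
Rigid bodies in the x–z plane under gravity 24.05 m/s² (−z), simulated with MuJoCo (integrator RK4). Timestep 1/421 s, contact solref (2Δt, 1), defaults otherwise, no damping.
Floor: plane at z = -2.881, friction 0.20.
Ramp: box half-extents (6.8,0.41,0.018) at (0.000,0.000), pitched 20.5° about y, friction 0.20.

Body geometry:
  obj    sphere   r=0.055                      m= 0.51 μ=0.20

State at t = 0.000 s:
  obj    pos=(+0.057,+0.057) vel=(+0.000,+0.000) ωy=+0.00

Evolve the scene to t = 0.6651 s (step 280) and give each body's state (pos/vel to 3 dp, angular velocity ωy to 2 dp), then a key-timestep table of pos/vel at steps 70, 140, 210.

State at t = 0.6651 s:
  obj    pos=(+1.303,-0.409) vel=(+3.748,-1.401) ωy=+72.74

Key-timestep trajectory:
   step    t(s)  obj.x    obj.z    obj.vx   obj.vz 
     70  0.1663   +0.135  +0.028  +0.937  -0.350
    140  0.3325   +0.369  -0.060  +1.874  -0.701
    210  0.4988   +0.758  -0.205  +2.811  -1.051


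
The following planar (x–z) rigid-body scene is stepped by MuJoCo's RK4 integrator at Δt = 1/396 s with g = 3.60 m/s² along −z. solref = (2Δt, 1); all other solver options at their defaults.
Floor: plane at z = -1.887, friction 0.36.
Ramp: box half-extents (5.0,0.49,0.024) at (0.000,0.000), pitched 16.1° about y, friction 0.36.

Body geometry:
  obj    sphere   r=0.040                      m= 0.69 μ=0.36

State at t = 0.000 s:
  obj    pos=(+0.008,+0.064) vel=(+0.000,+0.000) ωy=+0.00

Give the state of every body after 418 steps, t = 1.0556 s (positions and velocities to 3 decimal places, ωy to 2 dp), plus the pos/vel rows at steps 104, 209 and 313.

State at t = 1.0556 s:
  obj    pos=(+0.390,-0.046) vel=(+0.723,-0.209) ωy=+18.82

Key-timestep trajectory:
   step    t(s)  obj.x    obj.z    obj.vx   obj.vz 
    104  0.2626   +0.032  +0.057  +0.180  -0.052
    209  0.5278   +0.104  +0.037  +0.362  -0.104
    313  0.7904   +0.222  +0.003  +0.542  -0.156


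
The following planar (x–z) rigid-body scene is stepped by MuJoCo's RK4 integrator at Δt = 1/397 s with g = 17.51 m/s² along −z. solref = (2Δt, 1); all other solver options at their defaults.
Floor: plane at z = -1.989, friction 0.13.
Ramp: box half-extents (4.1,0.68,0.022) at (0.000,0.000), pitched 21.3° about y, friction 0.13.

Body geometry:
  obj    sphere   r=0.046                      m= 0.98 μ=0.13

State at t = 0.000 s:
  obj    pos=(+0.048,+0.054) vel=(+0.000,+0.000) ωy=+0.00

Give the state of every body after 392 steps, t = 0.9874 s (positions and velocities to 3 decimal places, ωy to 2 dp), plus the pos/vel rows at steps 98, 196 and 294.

State at t = 0.9874 s:
  obj    pos=(+2.112,-0.750) vel=(+4.180,-1.630) ωy=+97.51

Key-timestep trajectory:
   step    t(s)  obj.x    obj.z    obj.vx   obj.vz 
     98  0.2469   +0.177  +0.004  +1.045  -0.407
    196  0.4937   +0.564  -0.147  +2.090  -0.815
    294  0.7406   +1.209  -0.398  +3.135  -1.222


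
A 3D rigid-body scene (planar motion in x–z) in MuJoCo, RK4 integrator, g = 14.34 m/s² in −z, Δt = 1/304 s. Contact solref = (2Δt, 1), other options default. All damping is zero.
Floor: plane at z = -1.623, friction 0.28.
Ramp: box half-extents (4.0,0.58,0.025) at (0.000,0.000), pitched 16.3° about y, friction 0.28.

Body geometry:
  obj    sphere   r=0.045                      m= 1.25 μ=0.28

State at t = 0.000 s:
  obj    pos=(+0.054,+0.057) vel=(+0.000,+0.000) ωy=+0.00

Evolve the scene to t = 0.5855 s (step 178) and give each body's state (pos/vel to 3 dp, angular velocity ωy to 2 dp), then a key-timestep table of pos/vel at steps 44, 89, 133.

State at t = 0.5855 s:
  obj    pos=(+0.527,-0.081) vel=(+1.616,-0.472) ωy=+37.40

Key-timestep trajectory:
   step    t(s)  obj.x    obj.z    obj.vx   obj.vz 
     44  0.1447   +0.083  +0.049  +0.399  -0.117
     89  0.2928   +0.172  +0.023  +0.808  -0.236
    133  0.4375   +0.318  -0.020  +1.207  -0.353


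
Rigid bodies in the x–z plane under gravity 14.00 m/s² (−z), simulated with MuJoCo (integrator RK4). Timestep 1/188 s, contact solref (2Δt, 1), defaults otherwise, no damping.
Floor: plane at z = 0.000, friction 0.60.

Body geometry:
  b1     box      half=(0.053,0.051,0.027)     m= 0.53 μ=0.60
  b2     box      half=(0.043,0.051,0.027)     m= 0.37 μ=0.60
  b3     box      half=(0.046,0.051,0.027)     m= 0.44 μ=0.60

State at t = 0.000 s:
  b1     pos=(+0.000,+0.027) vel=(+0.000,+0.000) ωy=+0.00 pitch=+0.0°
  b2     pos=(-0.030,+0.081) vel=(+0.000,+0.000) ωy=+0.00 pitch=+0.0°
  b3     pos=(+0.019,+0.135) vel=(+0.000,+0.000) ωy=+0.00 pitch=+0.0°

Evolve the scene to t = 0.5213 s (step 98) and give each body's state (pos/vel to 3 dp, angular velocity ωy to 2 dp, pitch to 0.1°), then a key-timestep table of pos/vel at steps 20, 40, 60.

State at t = 0.5213 s:
  b1     pos=(+0.000,+0.027) vel=(+0.000,+0.000) ωy=+0.00 pitch=+0.0°
  b2     pos=(-0.030,+0.081) vel=(+0.000,+0.000) ωy=+0.00 pitch=+0.0°
  b3     pos=(+0.127,+0.027) vel=(+0.000,+0.000) ωy=+0.00 pitch=+180.0°

Key-timestep trajectory:
   step    t(s)  b1.x    b1.z    b1.vx   b1.vz   b2.x    b2.z    b2.vx   b2.vz   b3.x    b3.z    b3.vx   b3.vz 
     20  0.1064   +0.000  +0.027  +0.000  +0.000   -0.030  +0.081  -0.001  +0.000   +0.028  +0.131  +0.181  -0.106
     40  0.2128   +0.000  +0.027  +0.000  +0.000   -0.030  +0.081  -0.001  +0.000   +0.060  +0.101  +0.510  -0.214
     60  0.3191   +0.000  +0.027  +0.000  +0.000   -0.030  +0.081  +0.000  +0.000   +0.120  +0.034  +0.723  -1.041


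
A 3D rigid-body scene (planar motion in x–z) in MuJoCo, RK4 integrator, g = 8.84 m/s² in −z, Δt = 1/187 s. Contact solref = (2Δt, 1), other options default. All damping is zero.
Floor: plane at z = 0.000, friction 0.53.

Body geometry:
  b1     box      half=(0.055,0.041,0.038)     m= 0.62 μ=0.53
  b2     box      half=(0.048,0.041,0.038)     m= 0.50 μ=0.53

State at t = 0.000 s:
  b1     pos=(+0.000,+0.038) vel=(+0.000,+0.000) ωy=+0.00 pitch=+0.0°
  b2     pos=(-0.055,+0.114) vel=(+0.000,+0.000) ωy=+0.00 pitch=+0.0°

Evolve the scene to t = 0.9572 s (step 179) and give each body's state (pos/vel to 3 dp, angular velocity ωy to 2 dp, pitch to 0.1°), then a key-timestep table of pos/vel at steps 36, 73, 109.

State at t = 0.9572 s:
  b1     pos=(+0.000,+0.038) vel=(+0.000,+0.000) ωy=+0.00 pitch=+0.0°
  b2     pos=(-0.104,+0.048) vel=(+0.000,+0.000) ωy=+0.00 pitch=-90.0°

Key-timestep trajectory:
   step    t(s)  b1.x    b1.z    b1.vx   b1.vz   b2.x    b2.z    b2.vx   b2.vz 
     36  0.1925   +0.000  +0.038  +0.000  +0.000   -0.055  +0.114  -0.004  +0.000
     73  0.3904   +0.000  +0.038  +0.000  +0.000   -0.058  +0.114  -0.035  -0.003
    109  0.5829   +0.000  +0.038  +0.000  +0.000   -0.080  +0.105  -0.228  -0.192


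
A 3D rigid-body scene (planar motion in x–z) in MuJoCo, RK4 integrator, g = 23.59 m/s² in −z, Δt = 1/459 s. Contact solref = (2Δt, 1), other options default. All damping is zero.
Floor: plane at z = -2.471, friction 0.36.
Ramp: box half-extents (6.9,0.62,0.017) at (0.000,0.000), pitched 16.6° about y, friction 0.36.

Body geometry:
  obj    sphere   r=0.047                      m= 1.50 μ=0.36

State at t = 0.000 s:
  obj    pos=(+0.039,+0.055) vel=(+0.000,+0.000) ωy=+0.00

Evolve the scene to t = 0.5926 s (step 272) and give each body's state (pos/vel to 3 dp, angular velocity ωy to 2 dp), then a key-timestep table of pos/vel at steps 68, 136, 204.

State at t = 0.5926 s:
  obj    pos=(+0.849,-0.186) vel=(+2.734,-0.815) ωy=+60.69

Key-timestep trajectory:
   step    t(s)  obj.x    obj.z    obj.vx   obj.vz 
     68  0.1481   +0.090  +0.040  +0.684  -0.204
    136  0.2963   +0.242  -0.005  +1.367  -0.408
    204  0.4444   +0.495  -0.081  +2.050  -0.611


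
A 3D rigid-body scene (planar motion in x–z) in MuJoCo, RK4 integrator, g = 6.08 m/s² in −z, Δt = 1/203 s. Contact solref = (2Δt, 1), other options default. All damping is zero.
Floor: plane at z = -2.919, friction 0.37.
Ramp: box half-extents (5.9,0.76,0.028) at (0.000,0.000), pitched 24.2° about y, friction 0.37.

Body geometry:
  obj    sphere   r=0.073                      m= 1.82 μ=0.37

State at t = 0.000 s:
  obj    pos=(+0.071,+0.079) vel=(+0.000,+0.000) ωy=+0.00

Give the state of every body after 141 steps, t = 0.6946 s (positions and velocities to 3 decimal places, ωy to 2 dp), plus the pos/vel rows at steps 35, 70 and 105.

State at t = 0.6946 s:
  obj    pos=(+0.463,-0.097) vel=(+1.128,-0.507) ωy=+16.93

Key-timestep trajectory:
   step    t(s)  obj.x    obj.z    obj.vx   obj.vz 
     35  0.1724   +0.095  +0.068  +0.280  -0.126
     70  0.3448   +0.168  +0.035  +0.560  -0.252
    105  0.5172   +0.288  -0.019  +0.840  -0.377


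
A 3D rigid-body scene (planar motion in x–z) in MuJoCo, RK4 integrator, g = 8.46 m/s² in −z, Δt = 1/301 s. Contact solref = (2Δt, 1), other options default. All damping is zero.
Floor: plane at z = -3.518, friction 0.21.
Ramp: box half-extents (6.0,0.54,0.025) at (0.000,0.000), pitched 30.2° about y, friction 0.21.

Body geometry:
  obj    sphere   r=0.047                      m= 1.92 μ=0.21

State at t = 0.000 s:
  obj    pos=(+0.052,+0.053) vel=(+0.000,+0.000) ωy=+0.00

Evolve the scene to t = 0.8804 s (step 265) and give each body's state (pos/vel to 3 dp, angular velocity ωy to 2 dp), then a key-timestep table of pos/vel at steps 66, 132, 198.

State at t = 0.8804 s:
  obj    pos=(+1.070,-0.540) vel=(+2.313,-1.346) ωy=+56.93

Key-timestep trajectory:
   step    t(s)  obj.x    obj.z    obj.vx   obj.vz 
     66  0.2193   +0.115  +0.016  +0.576  -0.335
    132  0.4385   +0.305  -0.094  +1.152  -0.671
    198  0.6578   +0.621  -0.278  +1.728  -1.006


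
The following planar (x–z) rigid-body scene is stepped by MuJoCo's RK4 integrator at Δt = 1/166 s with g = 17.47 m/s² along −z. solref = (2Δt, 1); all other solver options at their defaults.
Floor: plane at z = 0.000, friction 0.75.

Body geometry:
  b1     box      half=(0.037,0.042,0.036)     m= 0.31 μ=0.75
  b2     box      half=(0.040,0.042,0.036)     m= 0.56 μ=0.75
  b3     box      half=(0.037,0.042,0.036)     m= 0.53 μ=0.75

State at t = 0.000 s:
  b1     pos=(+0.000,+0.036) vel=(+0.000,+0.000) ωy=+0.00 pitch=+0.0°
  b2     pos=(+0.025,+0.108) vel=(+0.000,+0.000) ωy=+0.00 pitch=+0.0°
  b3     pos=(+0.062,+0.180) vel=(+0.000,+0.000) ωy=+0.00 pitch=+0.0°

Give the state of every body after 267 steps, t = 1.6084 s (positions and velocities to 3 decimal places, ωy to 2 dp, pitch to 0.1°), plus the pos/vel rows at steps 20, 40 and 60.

State at t = 1.6084 s:
  b1     pos=(+0.000,+0.036) vel=(+0.000,+0.000) ωy=+0.00 pitch=+0.0°
  b2     pos=(+0.078,+0.040) vel=(+0.000,+0.000) ωy=+0.00 pitch=+90.0°
  b3     pos=(+0.180,+0.037) vel=(+0.000,+0.000) ωy=+0.00 pitch=+90.0°

Key-timestep trajectory:
   step    t(s)  b1.x    b1.z    b1.vx   b1.vz   b2.x    b2.z    b2.vx   b2.vz   b3.x    b3.z    b3.vx   b3.vz 
     20  0.1205   +0.000  +0.036  -0.002  +0.000   +0.030  +0.109  +0.098  +0.020   +0.077  +0.175  +0.278  -0.107
     40  0.2410   +0.000  +0.036  -0.001  +0.001   +0.058  +0.103  +0.390  -0.284   +0.139  +0.118  +0.667  -1.188
     60  0.3614   +0.000  +0.036  +0.000  +0.000   +0.078  +0.039  -0.162  +0.050   +0.181  +0.037  -0.009  +0.025


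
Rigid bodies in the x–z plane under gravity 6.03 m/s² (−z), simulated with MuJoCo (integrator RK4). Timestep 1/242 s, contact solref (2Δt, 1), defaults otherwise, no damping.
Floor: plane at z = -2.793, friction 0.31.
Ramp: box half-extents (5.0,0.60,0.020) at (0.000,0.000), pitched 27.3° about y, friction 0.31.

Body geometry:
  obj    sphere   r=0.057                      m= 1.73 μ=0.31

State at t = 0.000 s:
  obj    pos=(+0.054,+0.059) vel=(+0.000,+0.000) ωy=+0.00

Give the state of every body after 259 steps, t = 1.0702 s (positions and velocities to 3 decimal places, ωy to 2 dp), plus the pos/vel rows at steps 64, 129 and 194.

State at t = 1.0702 s:
  obj    pos=(+1.059,-0.460) vel=(+1.879,-0.970) ωy=+37.09

Key-timestep trajectory:
   step    t(s)  obj.x    obj.z    obj.vx   obj.vz 
     64  0.2645   +0.115  +0.027  +0.464  -0.240
    129  0.5331   +0.303  -0.070  +0.936  -0.483
    194  0.8017   +0.618  -0.232  +1.407  -0.726


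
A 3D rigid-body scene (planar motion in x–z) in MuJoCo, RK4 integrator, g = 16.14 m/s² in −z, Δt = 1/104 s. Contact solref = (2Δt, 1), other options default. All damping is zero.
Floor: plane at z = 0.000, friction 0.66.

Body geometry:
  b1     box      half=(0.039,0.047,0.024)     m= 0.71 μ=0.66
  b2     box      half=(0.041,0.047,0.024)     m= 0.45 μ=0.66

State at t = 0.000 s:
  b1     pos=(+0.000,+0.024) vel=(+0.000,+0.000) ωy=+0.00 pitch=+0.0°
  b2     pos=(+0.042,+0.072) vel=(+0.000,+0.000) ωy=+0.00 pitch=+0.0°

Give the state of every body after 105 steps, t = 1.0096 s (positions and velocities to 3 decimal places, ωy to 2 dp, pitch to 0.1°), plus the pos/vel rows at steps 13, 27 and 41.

State at t = 1.0096 s:
  b1     pos=(+0.000,+0.024) vel=(+0.000,+0.000) ωy=+0.00 pitch=+0.0°
  b2     pos=(+0.077,+0.041) vel=(+0.000,+0.000) ωy=+0.00 pitch=+90.0°

Key-timestep trajectory:
   step    t(s)  b1.x    b1.z    b1.vx   b1.vz   b2.x    b2.z    b2.vx   b2.vz 
     13  0.1250   +0.000  +0.024  -0.001  +0.001   +0.051  +0.069  +0.180  -0.137
     27  0.2596   +0.000  +0.024  +0.000  +0.000   +0.083  +0.043  +0.040  +0.061
     41  0.3942   +0.000  +0.024  +0.000  +0.000   +0.077  +0.041  +0.097  -0.023


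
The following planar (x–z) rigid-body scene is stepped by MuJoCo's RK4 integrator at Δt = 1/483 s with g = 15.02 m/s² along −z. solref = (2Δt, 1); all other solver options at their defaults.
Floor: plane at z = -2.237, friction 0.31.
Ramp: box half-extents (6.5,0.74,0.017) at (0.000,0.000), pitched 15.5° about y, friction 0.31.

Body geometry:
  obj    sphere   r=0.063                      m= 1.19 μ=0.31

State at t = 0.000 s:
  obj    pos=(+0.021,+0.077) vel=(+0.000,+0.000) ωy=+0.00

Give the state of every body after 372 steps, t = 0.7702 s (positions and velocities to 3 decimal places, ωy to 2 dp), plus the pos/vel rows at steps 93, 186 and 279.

State at t = 0.7702 s:
  obj    pos=(+0.841,-0.150) vel=(+2.128,-0.590) ωy=+35.05

Key-timestep trajectory:
   step    t(s)  obj.x    obj.z    obj.vx   obj.vz 
     93  0.1925   +0.072  +0.063  +0.532  -0.148
    186  0.3851   +0.226  +0.020  +1.064  -0.295
    279  0.5776   +0.482  -0.051  +1.596  -0.443


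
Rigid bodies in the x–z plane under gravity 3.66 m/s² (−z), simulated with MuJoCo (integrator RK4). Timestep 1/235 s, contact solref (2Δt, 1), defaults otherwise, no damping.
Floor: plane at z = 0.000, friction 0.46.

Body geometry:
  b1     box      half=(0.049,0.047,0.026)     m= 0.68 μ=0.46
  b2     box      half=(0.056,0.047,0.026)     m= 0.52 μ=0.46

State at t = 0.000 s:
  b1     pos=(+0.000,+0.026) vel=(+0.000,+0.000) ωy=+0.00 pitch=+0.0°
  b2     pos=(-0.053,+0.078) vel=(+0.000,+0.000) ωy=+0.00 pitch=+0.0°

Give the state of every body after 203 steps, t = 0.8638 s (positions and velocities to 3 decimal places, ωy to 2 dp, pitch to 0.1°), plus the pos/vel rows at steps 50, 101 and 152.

State at t = 0.8638 s:
  b1     pos=(+0.000,+0.026) vel=(+0.000,+0.000) ωy=+0.00 pitch=+0.0°
  b2     pos=(-0.127,+0.061) vel=(-0.010,+0.001) ωy=-0.15 pitch=-106.6°

Key-timestep trajectory:
   step    t(s)  b1.x    b1.z    b1.vx   b1.vz   b2.x    b2.z    b2.vx   b2.vz 
     50  0.2128   +0.000  +0.026  +0.000  +0.000   -0.058  +0.077  -0.055  -0.019
    101  0.4298   +0.000  +0.026  +0.000  +0.000   -0.080  +0.061  -0.142  +0.020
    152  0.6468   +0.000  +0.026  +0.000  +0.000   -0.114  +0.057  -0.126  +0.065


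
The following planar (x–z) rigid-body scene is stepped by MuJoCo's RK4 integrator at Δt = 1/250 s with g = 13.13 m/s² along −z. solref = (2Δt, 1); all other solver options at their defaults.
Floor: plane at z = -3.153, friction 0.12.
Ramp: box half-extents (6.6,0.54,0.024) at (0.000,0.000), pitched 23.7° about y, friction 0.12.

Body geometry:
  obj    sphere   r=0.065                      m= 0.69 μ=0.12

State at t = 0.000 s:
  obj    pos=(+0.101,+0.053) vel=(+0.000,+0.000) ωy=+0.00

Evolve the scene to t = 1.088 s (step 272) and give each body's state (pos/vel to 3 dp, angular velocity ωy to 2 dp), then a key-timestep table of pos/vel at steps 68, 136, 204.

State at t = 1.088 s:
  obj    pos=(+2.180,-0.860) vel=(+3.817,-1.691) ωy=+60.27

Key-timestep trajectory:
   step    t(s)  obj.x    obj.z    obj.vx   obj.vz 
     68  0.2720   +0.231  -0.004  +0.951  -0.434
    136  0.5440   +0.621  -0.175  +1.912  -0.833
    204  0.8160   +1.270  -0.461  +2.866  -1.258


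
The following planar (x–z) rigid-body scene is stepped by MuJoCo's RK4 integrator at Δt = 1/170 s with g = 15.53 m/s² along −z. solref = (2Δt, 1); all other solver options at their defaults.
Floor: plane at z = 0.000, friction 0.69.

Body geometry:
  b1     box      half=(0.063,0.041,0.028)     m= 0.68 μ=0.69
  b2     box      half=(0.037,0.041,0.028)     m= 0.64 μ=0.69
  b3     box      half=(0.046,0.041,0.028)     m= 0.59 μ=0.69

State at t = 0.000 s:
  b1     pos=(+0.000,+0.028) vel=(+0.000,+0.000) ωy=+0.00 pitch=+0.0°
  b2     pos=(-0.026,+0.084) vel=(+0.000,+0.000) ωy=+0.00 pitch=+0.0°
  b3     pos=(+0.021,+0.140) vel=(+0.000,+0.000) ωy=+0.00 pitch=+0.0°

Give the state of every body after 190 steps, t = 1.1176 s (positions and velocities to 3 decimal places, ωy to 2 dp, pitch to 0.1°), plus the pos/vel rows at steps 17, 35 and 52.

State at t = 1.1176 s:
  b1     pos=(+0.000,+0.028) vel=(+0.000,+0.000) ωy=+0.00 pitch=+0.0°
  b2     pos=(-0.026,+0.084) vel=(+0.000,+0.000) ωy=+0.00 pitch=+0.0°
  b3     pos=(+0.131,+0.028) vel=(+0.000,+0.000) ωy=+0.00 pitch=+180.0°

Key-timestep trajectory:
   step    t(s)  b1.x    b1.z    b1.vx   b1.vz   b2.x    b2.z    b2.vx   b2.vz   b3.x    b3.z    b3.vx   b3.vz 
     17  0.1000   +0.000  +0.028  +0.000  +0.000   -0.026  +0.084  -0.001  +0.000   +0.033  +0.132  +0.244  -0.259
     35  0.2059   +0.000  +0.028  +0.000  +0.001   -0.026  +0.084  +0.000  +0.000   +0.077  +0.100  +0.578  -0.129
     52  0.3059   +0.000  +0.028  +0.000  +0.000   -0.026  +0.084  +0.000  +0.000   +0.133  +0.022  +0.061  -0.377


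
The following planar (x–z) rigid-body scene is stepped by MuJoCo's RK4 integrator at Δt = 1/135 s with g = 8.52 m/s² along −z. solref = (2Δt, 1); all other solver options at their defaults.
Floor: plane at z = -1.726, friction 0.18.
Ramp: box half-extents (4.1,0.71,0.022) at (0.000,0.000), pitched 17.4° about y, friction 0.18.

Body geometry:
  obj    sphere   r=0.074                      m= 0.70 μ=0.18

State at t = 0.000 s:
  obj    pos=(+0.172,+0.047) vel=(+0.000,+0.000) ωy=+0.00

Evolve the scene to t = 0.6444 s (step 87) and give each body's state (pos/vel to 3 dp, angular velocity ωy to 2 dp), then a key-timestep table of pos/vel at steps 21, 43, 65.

State at t = 0.6444 s:
  obj    pos=(+0.533,-0.066) vel=(+1.119,-0.351) ωy=+15.84

Key-timestep trajectory:
   step    t(s)  obj.x    obj.z    obj.vx   obj.vz 
     21  0.1556   +0.193  +0.040  +0.270  -0.085
     43  0.3185   +0.260  +0.019  +0.553  -0.173
     65  0.4815   +0.373  -0.016  +0.836  -0.262


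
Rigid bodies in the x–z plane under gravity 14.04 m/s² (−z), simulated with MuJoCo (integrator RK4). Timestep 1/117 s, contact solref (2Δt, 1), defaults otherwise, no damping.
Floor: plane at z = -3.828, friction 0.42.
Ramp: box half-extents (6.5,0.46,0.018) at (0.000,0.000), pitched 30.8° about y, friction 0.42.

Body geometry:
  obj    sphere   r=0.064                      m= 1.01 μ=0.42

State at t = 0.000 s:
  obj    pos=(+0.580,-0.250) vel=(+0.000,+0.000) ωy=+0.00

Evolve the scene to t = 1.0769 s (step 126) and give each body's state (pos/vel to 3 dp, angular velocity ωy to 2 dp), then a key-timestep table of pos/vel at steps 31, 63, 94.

State at t = 1.0769 s:
  obj    pos=(+3.138,-1.775) vel=(+4.750,-2.831) ωy=+86.39

Key-timestep trajectory:
   step    t(s)  obj.x    obj.z    obj.vx   obj.vz 
     31  0.2650   +0.735  -0.343  +1.169  -0.697
     63  0.5385   +1.219  -0.632  +2.375  -1.416
     94  0.8034   +2.003  -1.099  +3.543  -2.112


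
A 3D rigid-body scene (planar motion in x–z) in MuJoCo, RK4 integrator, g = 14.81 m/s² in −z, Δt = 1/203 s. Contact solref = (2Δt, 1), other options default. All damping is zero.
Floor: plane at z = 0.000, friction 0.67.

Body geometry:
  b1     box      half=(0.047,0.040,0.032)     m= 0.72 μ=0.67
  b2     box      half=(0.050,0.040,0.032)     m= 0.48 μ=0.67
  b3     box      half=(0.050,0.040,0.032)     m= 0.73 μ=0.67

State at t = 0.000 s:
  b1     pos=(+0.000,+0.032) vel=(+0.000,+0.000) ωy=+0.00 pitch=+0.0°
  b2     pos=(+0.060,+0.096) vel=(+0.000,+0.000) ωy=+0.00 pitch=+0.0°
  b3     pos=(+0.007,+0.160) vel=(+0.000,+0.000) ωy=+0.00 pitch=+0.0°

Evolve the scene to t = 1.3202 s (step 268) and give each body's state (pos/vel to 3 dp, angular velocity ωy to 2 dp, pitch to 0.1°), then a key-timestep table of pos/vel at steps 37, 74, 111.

State at t = 1.3202 s:
  b1     pos=(+0.000,+0.032) vel=(+0.000,+0.000) ωy=+0.00 pitch=+0.0°
  b2     pos=(+0.111,+0.050) vel=(+0.000,+0.000) ωy=+0.00 pitch=+90.0°
  b3     pos=(-0.120,+0.032) vel=(+0.000,+0.000) ωy=+0.00 pitch=+180.0°

Key-timestep trajectory:
   step    t(s)  b1.x    b1.z    b1.vx   b1.vz   b2.x    b2.z    b2.vx   b2.vz   b3.x    b3.z    b3.vx   b3.vz 
     37  0.1823   +0.000  +0.032  +0.001  +0.000   +0.060  +0.096  +0.001  +0.000   -0.011  +0.152  -0.255  -0.213
     74  0.3645   +0.000  +0.032  +0.000  +0.000   +0.092  +0.056  +0.488  -0.059   -0.101  +0.074  -0.617  -1.061
    111  0.5468   +0.000  +0.032  +0.000  +0.000   +0.113  +0.051  -0.267  -0.148   -0.120  +0.032  +0.000  +0.000


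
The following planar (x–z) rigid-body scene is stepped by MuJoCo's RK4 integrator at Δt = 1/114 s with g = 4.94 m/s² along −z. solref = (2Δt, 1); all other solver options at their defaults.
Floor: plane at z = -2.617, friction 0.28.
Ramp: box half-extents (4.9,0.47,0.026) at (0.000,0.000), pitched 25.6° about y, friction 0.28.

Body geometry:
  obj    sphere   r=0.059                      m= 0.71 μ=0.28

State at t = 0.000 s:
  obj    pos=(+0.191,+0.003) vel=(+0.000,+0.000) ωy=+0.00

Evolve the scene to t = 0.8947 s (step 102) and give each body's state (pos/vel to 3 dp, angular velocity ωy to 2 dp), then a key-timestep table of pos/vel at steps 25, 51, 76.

State at t = 0.8947 s:
  obj    pos=(+0.741,-0.261) vel=(+1.230,-0.589) ωy=+23.11

Key-timestep trajectory:
   step    t(s)  obj.x    obj.z    obj.vx   obj.vz 
     25  0.2193   +0.224  -0.013  +0.302  -0.144
     51  0.4474   +0.329  -0.063  +0.615  -0.295
     76  0.6667   +0.497  -0.144  +0.917  -0.439


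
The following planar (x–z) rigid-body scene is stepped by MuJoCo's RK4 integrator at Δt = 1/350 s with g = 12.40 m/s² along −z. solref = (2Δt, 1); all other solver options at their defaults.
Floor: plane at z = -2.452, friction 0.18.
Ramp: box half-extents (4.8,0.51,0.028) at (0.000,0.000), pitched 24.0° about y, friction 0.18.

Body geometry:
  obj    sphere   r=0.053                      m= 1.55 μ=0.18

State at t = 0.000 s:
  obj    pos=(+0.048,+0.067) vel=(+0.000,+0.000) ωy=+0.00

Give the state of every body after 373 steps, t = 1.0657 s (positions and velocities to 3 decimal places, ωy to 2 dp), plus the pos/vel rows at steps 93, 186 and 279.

State at t = 1.0657 s:
  obj    pos=(+1.917,-0.765) vel=(+3.507,-1.562) ωy=+72.43

Key-timestep trajectory:
   step    t(s)  obj.x    obj.z    obj.vx   obj.vz 
     93  0.2657   +0.164  +0.015  +0.875  -0.389
    186  0.5314   +0.513  -0.140  +1.749  -0.779
    279  0.7971   +1.094  -0.398  +2.624  -1.168


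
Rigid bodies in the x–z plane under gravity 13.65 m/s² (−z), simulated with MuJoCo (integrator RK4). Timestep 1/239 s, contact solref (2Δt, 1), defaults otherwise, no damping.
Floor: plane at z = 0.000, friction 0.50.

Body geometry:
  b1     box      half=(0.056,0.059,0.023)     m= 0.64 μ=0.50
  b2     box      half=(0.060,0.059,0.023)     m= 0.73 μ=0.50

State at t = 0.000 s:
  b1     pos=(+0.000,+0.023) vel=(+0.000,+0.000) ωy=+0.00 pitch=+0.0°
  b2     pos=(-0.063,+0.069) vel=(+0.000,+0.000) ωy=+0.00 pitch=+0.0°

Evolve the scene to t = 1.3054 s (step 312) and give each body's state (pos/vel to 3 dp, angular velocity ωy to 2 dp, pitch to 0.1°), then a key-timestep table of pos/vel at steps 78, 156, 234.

State at t = 1.3054 s:
  b1     pos=(+0.001,+0.023) vel=(+0.000,+0.000) ωy=+0.00 pitch=+0.0°
  b2     pos=(-0.077,+0.057) vel=(+0.000,+0.000) ωy=+0.01 pitch=-42.1°

Key-timestep trajectory:
   step    t(s)  b1.x    b1.z    b1.vx   b1.vz   b2.x    b2.z    b2.vx   b2.vz 
     78  0.3264   +0.000  +0.023  +0.002  +0.000   -0.077  +0.058  +0.021  +0.003
    156  0.6527   +0.000  +0.023  +0.000  +0.000   -0.077  +0.058  +0.000  +0.000
    234  0.9791   +0.001  +0.023  +0.000  +0.000   -0.077  +0.057  +0.000  +0.000


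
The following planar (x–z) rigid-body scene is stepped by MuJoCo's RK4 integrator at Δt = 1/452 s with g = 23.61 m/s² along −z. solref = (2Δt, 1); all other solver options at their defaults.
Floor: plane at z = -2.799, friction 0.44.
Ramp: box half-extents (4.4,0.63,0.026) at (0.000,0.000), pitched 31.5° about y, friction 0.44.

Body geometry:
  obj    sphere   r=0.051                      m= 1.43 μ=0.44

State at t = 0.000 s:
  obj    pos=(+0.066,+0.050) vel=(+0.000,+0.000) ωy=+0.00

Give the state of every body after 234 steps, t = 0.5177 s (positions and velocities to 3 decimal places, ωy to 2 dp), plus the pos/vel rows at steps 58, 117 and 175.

State at t = 0.5177 s:
  obj    pos=(+1.073,-0.567) vel=(+3.890,-2.384) ωy=+89.43

Key-timestep trajectory:
   step    t(s)  obj.x    obj.z    obj.vx   obj.vz 
     58  0.1283   +0.128  +0.012  +0.964  -0.591
    117  0.2588   +0.318  -0.104  +1.945  -1.192
    175  0.3872   +0.629  -0.295  +2.909  -1.783


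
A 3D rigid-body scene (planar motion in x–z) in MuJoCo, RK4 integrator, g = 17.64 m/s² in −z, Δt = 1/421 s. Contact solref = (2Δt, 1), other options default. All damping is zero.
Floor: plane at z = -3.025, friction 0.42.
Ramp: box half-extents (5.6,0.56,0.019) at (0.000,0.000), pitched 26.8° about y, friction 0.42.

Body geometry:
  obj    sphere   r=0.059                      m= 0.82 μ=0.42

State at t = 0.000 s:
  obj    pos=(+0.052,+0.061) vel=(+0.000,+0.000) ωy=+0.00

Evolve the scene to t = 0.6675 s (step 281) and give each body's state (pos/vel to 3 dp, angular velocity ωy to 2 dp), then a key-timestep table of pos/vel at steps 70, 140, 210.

State at t = 0.6675 s:
  obj    pos=(+1.182,-0.510) vel=(+3.385,-1.710) ωy=+64.26

Key-timestep trajectory:
   step    t(s)  obj.x    obj.z    obj.vx   obj.vz 
     70  0.1663   +0.122  +0.026  +0.843  -0.426
    140  0.3325   +0.332  -0.081  +1.686  -0.852
    210  0.4988   +0.683  -0.258  +2.530  -1.278


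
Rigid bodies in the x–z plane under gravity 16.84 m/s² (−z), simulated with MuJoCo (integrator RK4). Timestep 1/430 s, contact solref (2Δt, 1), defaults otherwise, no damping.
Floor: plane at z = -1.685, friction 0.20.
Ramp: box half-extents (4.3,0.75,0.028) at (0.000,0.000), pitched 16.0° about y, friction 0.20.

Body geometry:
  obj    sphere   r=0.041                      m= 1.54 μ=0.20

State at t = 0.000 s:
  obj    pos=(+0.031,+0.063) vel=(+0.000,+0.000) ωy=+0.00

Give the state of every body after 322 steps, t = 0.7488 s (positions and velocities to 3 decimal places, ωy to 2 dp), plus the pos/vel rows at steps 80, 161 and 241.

State at t = 0.7488 s:
  obj    pos=(+0.925,-0.193) vel=(+2.387,-0.684) ωy=+60.55

Key-timestep trajectory:
   step    t(s)  obj.x    obj.z    obj.vx   obj.vz 
     80  0.1860   +0.086  +0.047  +0.593  -0.170
    161  0.3744   +0.254  -0.001  +1.193  -0.342
    241  0.5605   +0.532  -0.081  +1.786  -0.512


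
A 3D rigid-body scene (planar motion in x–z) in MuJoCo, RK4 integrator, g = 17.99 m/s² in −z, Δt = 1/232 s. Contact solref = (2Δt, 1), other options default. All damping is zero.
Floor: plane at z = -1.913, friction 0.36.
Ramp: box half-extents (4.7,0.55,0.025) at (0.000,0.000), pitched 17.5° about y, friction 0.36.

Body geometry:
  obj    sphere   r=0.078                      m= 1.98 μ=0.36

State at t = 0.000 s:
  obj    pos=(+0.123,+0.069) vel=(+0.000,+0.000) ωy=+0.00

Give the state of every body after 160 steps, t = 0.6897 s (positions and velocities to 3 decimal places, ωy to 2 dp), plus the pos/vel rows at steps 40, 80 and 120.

State at t = 0.6897 s:
  obj    pos=(+1.000,-0.207) vel=(+2.542,-0.801) ωy=+34.16

Key-timestep trajectory:
   step    t(s)  obj.x    obj.z    obj.vx   obj.vz 
     40  0.1724   +0.178  +0.052  +0.636  -0.200
     80  0.3448   +0.342  +0.000  +1.271  -0.401
    120  0.5172   +0.616  -0.086  +1.906  -0.601


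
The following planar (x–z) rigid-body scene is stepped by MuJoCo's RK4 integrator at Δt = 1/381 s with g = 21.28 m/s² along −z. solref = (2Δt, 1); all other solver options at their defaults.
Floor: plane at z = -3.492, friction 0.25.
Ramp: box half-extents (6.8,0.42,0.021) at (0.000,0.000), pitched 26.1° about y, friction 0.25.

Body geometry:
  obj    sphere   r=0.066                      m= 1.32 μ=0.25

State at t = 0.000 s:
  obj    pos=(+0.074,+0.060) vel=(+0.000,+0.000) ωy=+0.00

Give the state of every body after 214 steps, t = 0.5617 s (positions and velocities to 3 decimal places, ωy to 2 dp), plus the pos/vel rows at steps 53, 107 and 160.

State at t = 0.5617 s:
  obj    pos=(+1.022,-0.404) vel=(+3.373,-1.652) ωy=+56.90

Key-timestep trajectory:
   step    t(s)  obj.x    obj.z    obj.vx   obj.vz 
     53  0.1391   +0.132  +0.032  +0.836  -0.409
    107  0.2808   +0.311  -0.056  +1.687  -0.826
    160  0.4199   +0.604  -0.199  +2.522  -1.236


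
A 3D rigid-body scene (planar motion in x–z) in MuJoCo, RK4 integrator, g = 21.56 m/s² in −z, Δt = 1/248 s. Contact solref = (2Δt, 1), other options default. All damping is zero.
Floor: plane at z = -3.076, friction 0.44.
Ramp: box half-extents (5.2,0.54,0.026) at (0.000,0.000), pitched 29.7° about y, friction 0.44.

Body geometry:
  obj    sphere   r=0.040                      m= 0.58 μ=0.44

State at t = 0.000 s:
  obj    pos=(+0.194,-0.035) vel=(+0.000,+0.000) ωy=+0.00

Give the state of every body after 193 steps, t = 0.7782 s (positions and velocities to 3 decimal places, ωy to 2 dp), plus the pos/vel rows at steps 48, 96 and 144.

State at t = 0.7782 s:
  obj    pos=(+2.201,-1.180) vel=(+5.158,-2.942) ωy=+148.43

Key-timestep trajectory:
   step    t(s)  obj.x    obj.z    obj.vx   obj.vz 
     48  0.1935   +0.318  -0.106  +1.283  -0.732
     96  0.3871   +0.691  -0.318  +2.566  -1.463
    144  0.5806   +1.311  -0.672  +3.848  -2.195


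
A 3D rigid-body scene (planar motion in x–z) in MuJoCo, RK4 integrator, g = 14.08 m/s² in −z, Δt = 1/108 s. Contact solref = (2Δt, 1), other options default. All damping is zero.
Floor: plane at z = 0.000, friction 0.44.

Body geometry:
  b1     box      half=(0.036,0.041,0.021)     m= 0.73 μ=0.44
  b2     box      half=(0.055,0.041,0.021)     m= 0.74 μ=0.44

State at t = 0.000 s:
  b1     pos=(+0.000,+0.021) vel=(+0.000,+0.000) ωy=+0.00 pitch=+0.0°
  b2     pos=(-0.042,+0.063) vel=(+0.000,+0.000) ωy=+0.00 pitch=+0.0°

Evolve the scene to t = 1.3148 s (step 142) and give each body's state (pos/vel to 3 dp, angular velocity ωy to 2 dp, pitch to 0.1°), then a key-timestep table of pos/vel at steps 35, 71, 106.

State at t = 1.3148 s:
  b1     pos=(+0.001,+0.021) vel=(+0.001,+0.000) ωy=+0.00 pitch=+0.0°
  b2     pos=(-0.055,+0.052) vel=(-0.001,-0.001) ωy=+0.04 pitch=-42.1°

Key-timestep trajectory:
   step    t(s)  b1.x    b1.z    b1.vx   b1.vz   b2.x    b2.z    b2.vx   b2.vz 
     35  0.3241   +0.000  +0.021  +0.000  +0.002   -0.054  +0.053  -0.016  +0.008
     71  0.6574   +0.001  +0.021  +0.001  +0.000   -0.054  +0.053  -0.001  -0.001
    106  0.9815   +0.001  +0.021  +0.001  +0.000   -0.054  +0.053  -0.001  -0.001
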